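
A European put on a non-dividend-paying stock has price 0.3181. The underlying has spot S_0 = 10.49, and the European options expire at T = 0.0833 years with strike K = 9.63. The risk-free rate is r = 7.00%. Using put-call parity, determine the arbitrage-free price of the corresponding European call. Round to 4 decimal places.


Put-call parity: C - P = S_0 * exp(-qT) - K * exp(-rT).
S_0 * exp(-qT) = 10.4900 * 1.00000000 = 10.49000000
K * exp(-rT) = 9.6300 * 0.99418597 = 9.57401086
C = P + S*exp(-qT) - K*exp(-rT)
C = 0.3181 + 10.49000000 - 9.57401086 = 1.2341

Answer: Call price = 1.2341


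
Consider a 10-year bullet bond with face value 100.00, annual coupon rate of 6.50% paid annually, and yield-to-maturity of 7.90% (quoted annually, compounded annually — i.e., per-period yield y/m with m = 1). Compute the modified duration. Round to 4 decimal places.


Coupon per period c = face * coupon_rate / m = 6.500000
Periods per year m = 1; per-period yield y/m = 0.079000
Number of cashflows N = 10
Cashflows (t years, CF_t, discount factor 1/(1+y/m)^(m*t), PV):
  t = 1.0000: CF_t = 6.500000, DF = 0.926784, PV = 6.024096
  t = 2.0000: CF_t = 6.500000, DF = 0.858929, PV = 5.583037
  t = 3.0000: CF_t = 6.500000, DF = 0.796041, PV = 5.174269
  t = 4.0000: CF_t = 6.500000, DF = 0.737758, PV = 4.795430
  t = 5.0000: CF_t = 6.500000, DF = 0.683743, PV = 4.444328
  t = 6.0000: CF_t = 6.500000, DF = 0.633682, PV = 4.118933
  t = 7.0000: CF_t = 6.500000, DF = 0.587286, PV = 3.817361
  t = 8.0000: CF_t = 6.500000, DF = 0.544288, PV = 3.537869
  t = 9.0000: CF_t = 6.500000, DF = 0.504437, PV = 3.278841
  t = 10.0000: CF_t = 106.500000, DF = 0.467504, PV = 49.789201
Price P = sum_t PV_t = 90.563366
First compute Macaulay numerator sum_t t * PV_t:
  t * PV_t at t = 1.0000: 6.024096
  t * PV_t at t = 2.0000: 11.166073
  t * PV_t at t = 3.0000: 15.522808
  t * PV_t at t = 4.0000: 19.181721
  t * PV_t at t = 5.0000: 22.221642
  t * PV_t at t = 6.0000: 24.713596
  t * PV_t at t = 7.0000: 26.721528
  t * PV_t at t = 8.0000: 28.302955
  t * PV_t at t = 9.0000: 29.509569
  t * PV_t at t = 10.0000: 497.892015
Macaulay duration D = 681.256002 / 90.563366 = 7.522424
Modified duration = D / (1 + y/m) = 7.522424 / (1 + 0.079000) = 6.971662

Answer: Modified duration = 6.9717


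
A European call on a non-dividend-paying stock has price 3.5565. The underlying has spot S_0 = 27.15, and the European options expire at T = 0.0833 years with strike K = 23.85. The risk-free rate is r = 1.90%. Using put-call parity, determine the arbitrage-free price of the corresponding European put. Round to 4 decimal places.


Put-call parity: C - P = S_0 * exp(-qT) - K * exp(-rT).
S_0 * exp(-qT) = 27.1500 * 1.00000000 = 27.15000000
K * exp(-rT) = 23.8500 * 0.99841855 = 23.81228246
P = C - S*exp(-qT) + K*exp(-rT)
P = 3.5565 - 27.15000000 + 23.81228246 = 0.2188

Answer: Put price = 0.2188


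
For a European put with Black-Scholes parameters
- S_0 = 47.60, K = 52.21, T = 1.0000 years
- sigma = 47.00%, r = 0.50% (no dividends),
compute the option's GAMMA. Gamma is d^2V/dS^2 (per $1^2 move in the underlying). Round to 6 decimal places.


Answer: Gamma = 0.017811

Derivation:
d1 = 0.0489547102; d2 = -0.4210452898
phi(d1) = 0.3984645214; exp(-qT) = 1.0000000000; exp(-rT) = 0.9950124792
Gamma = exp(-qT) * phi(d1) / (S * sigma * sqrt(T)) = 1.0000000000 * 0.3984645214 / (47.6000 * 0.4700 * 1.0000000000) = 0.017811


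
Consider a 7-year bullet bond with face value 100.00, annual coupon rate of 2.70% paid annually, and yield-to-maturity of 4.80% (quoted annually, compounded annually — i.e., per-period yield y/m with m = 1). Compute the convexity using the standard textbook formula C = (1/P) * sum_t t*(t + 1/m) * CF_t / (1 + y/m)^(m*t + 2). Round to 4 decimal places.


Answer: Convexity = 45.4902

Derivation:
Coupon per period c = face * coupon_rate / m = 2.700000
Periods per year m = 1; per-period yield y/m = 0.048000
Number of cashflows N = 7
Cashflows (t years, CF_t, discount factor 1/(1+y/m)^(m*t), PV):
  t = 1.0000: CF_t = 2.700000, DF = 0.954198, PV = 2.576336
  t = 2.0000: CF_t = 2.700000, DF = 0.910495, PV = 2.458336
  t = 3.0000: CF_t = 2.700000, DF = 0.868793, PV = 2.345740
  t = 4.0000: CF_t = 2.700000, DF = 0.829001, PV = 2.238302
  t = 5.0000: CF_t = 2.700000, DF = 0.791031, PV = 2.135784
  t = 6.0000: CF_t = 2.700000, DF = 0.754801, PV = 2.037962
  t = 7.0000: CF_t = 102.700000, DF = 0.720230, PV = 73.967589
Price P = sum_t PV_t = 87.760049
Convexity numerator sum_t t*(t + 1/m) * CF_t / (1+y/m)^(m*t + 2):
  t = 1.0000: term = 4.691480
  t = 2.0000: term = 13.429810
  t = 3.0000: term = 25.629409
  t = 4.0000: term = 40.759239
  t = 5.0000: term = 58.338605
  t = 6.0000: term = 77.933251
  t = 7.0000: term = 3771.437602
Convexity = (1/P) * sum = 3992.219397 / 87.760049 = 45.490168


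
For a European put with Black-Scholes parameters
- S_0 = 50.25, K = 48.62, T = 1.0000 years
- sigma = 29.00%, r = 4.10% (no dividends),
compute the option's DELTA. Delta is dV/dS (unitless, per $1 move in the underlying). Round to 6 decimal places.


Answer: Delta = -0.344546

Derivation:
d1 = 0.4000882002; d2 = 0.1100882002
phi(d1) = 0.3682571465; exp(-qT) = 1.0000000000; exp(-rT) = 0.9598291299
N(-d1) = 0.3445457775
Delta = -exp(-qT) * N(-d1) = -1.0000000000 * 0.3445457775 = -0.344546


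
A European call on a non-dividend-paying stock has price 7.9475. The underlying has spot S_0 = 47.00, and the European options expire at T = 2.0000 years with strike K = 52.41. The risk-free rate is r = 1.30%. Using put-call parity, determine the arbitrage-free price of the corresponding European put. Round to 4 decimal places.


Answer: Put price = 12.0124

Derivation:
Put-call parity: C - P = S_0 * exp(-qT) - K * exp(-rT).
S_0 * exp(-qT) = 47.0000 * 1.00000000 = 47.00000000
K * exp(-rT) = 52.4100 * 0.97433509 = 51.06490205
P = C - S*exp(-qT) + K*exp(-rT)
P = 7.9475 - 47.00000000 + 51.06490205 = 12.0124


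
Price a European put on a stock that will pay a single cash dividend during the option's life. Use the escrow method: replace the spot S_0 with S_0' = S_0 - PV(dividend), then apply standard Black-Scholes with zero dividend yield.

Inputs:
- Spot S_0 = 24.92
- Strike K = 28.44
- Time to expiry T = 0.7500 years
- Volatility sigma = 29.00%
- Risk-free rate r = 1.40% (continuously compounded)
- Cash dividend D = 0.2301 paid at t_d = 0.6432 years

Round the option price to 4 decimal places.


PV(D) = D * exp(-r * t_d) = 0.2301 * 0.99103562 = 0.22803730
S_0' = S_0 - PV(D) = 24.9200 - 0.22803730 = 24.69196270
d1 = (ln(S_0'/K) + (r + sigma^2/2)*T) / (sigma*sqrt(T)) = -0.39531098
d2 = d1 - sigma*sqrt(T) = -0.64645834
exp(-rT) = 0.98955493
N(-d1) = 0.65369330; N(-d2) = 0.74100872
P = K * exp(-rT) * N(-d2) - S_0' * N(-d1) = 28.4400 * 0.98955493 * 0.74100872 - 24.69196270 * 0.65369330 = 4.7132

Answer: Price = 4.7132


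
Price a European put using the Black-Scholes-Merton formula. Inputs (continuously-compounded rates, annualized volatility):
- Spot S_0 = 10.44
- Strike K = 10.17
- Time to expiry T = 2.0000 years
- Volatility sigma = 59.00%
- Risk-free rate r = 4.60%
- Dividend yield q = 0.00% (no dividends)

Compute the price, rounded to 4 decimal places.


d1 = (ln(S/K) + (r - q + 0.5*sigma^2) * T) / (sigma * sqrt(T)) = 0.55885690
d2 = d1 - sigma * sqrt(T) = -0.27552910
exp(-rT) = 0.91210515; exp(-qT) = 1.00000000
P = K * exp(-rT) * N(-d2) - S_0 * exp(-qT) * N(-d1)
N(-d1) = 0.28812969; N(-d2) = 0.60854512
P = 10.1700 * 0.91210515 * 0.60854512 - 10.4400 * 1.00000000 * 0.28812969 = 2.6369

Answer: Price = 2.6369


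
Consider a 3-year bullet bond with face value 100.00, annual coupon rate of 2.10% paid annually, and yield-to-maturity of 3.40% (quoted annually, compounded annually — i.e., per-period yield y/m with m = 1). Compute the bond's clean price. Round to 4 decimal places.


Coupon per period c = face * coupon_rate / m = 2.100000
Periods per year m = 1; per-period yield y/m = 0.034000
Number of cashflows N = 3
Cashflows (t years, CF_t, discount factor 1/(1+y/m)^(m*t), PV):
  t = 1.0000: CF_t = 2.100000, DF = 0.967118, PV = 2.030948
  t = 2.0000: CF_t = 2.100000, DF = 0.935317, PV = 1.964166
  t = 3.0000: CF_t = 102.100000, DF = 0.904562, PV = 92.355790
Price P = sum_t PV_t = 96.350904

Answer: Price = 96.3509


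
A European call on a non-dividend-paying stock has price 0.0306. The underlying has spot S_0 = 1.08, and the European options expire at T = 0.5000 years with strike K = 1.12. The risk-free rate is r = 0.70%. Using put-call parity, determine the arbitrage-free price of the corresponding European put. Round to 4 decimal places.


Answer: Put price = 0.0667

Derivation:
Put-call parity: C - P = S_0 * exp(-qT) - K * exp(-rT).
S_0 * exp(-qT) = 1.0800 * 1.00000000 = 1.08000000
K * exp(-rT) = 1.1200 * 0.99650612 = 1.11608685
P = C - S*exp(-qT) + K*exp(-rT)
P = 0.0306 - 1.08000000 + 1.11608685 = 0.0667


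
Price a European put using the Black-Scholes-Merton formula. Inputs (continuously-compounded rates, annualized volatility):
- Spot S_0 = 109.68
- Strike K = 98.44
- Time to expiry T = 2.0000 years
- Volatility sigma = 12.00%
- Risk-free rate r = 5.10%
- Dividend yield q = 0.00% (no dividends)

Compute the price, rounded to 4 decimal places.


Answer: Price = 0.8668

Derivation:
d1 = (ln(S/K) + (r - q + 0.5*sigma^2) * T) / (sigma * sqrt(T)) = 1.32299567
d2 = d1 - sigma * sqrt(T) = 1.15329004
exp(-rT) = 0.90302955; exp(-qT) = 1.00000000
P = K * exp(-rT) * N(-d2) - S_0 * exp(-qT) * N(-d1)
N(-d1) = 0.09291841; N(-d2) = 0.12439568
P = 98.4400 * 0.90302955 * 0.12439568 - 109.6800 * 1.00000000 * 0.09291841 = 0.8668


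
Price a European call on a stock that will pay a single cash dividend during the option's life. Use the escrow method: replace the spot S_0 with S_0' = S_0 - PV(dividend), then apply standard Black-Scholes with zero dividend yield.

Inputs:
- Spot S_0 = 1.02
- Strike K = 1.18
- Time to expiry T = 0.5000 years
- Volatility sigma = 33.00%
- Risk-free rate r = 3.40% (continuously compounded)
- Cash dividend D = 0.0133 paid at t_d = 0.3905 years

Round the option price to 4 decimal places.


PV(D) = D * exp(-r * t_d) = 0.0133 * 0.98681075 = 0.01312458
S_0' = S_0 - PV(D) = 1.0200 - 0.01312458 = 1.00687542
d1 = (ln(S_0'/K) + (r + sigma^2/2)*T) / (sigma*sqrt(T)) = -0.49042162
d2 = d1 - sigma*sqrt(T) = -0.72376686
exp(-rT) = 0.98314368
N(d1) = 0.31191779; N(d2) = 0.23460444
C = S_0' * N(d1) - K * exp(-rT) * N(d2) = 1.00687542 * 0.31191779 - 1.1800 * 0.98314368 * 0.23460444 = 0.0419

Answer: Price = 0.0419


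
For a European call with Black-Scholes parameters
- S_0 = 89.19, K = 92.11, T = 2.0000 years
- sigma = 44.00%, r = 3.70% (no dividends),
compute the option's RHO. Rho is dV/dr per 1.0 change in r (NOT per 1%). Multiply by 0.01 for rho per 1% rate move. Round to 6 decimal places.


Answer: Rho = 69.052121

Derivation:
d1 = 0.3782786820; d2 = -0.2439752854
phi(d1) = 0.3713961806; exp(-qT) = 1.0000000000; exp(-rT) = 0.9286716938
N(d2) = 0.4036249805
Rho = K*T*exp(-rT)*N(d2) = 92.1100 * 2.0000 * 0.9286716938 * 0.4036249805 = 69.052121


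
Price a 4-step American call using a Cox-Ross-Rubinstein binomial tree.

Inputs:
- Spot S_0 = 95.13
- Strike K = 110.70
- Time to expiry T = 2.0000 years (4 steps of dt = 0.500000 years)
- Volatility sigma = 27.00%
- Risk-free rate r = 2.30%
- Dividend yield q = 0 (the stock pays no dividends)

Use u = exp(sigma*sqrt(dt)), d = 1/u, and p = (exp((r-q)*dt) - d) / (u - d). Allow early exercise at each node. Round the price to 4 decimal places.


dt = T/N = 0.500000
u = exp(sigma*sqrt(dt)) = 1.210361; d = 1/u = 0.826200
p = (exp((r-q)*dt) - d) / (u - d) = 0.482523
Discount per step: exp(-r*dt) = 0.988566
Stock lattice S(k, i) with i counting down-moves:
  k=0: S(0,0) = 95.1300
  k=1: S(1,0) = 115.1417; S(1,1) = 78.5964
  k=2: S(2,0) = 139.3630; S(2,1) = 95.1300; S(2,2) = 64.9363
  k=3: S(3,0) = 168.6796; S(3,1) = 115.1417; S(3,2) = 78.5964; S(3,3) = 53.6503
  k=4: S(4,0) = 204.1632; S(4,1) = 139.3630; S(4,2) = 95.1300; S(4,3) = 64.9363; S(4,4) = 44.3259
Terminal payoffs V(N, i) = max(S_T - K, 0):
  V(4,0) = 93.463205; V(4,1) = 28.663000; V(4,2) = 0.000000; V(4,3) = 0.000000; V(4,4) = 0.000000
Backward induction: V(k, i) = exp(-r*dt) * [p * V(k+1, i) + (1-p) * V(k+1, i+1)]; then take max(V_cont, immediate exercise) for American.
  V(3,0) = exp(-r*dt) * [p*93.463205 + (1-p)*28.663000] = 59.245326; exercise = 57.979568; V(3,0) = max -> 59.245326
  V(3,1) = exp(-r*dt) * [p*28.663000 + (1-p)*0.000000] = 13.672412; exercise = 4.441661; V(3,1) = max -> 13.672412
  V(3,2) = exp(-r*dt) * [p*0.000000 + (1-p)*0.000000] = 0.000000; exercise = 0.000000; V(3,2) = max -> 0.000000
  V(3,3) = exp(-r*dt) * [p*0.000000 + (1-p)*0.000000] = 0.000000; exercise = 0.000000; V(3,3) = max -> 0.000000
  V(2,0) = exp(-r*dt) * [p*59.245326 + (1-p)*13.672412] = 35.254617; exercise = 28.663000; V(2,0) = max -> 35.254617
  V(2,1) = exp(-r*dt) * [p*13.672412 + (1-p)*0.000000] = 6.521818; exercise = 0.000000; V(2,1) = max -> 6.521818
  V(2,2) = exp(-r*dt) * [p*0.000000 + (1-p)*0.000000] = 0.000000; exercise = 0.000000; V(2,2) = max -> 0.000000
  V(1,0) = exp(-r*dt) * [p*35.254617 + (1-p)*6.521818] = 20.152953; exercise = 4.441661; V(1,0) = max -> 20.152953
  V(1,1) = exp(-r*dt) * [p*6.521818 + (1-p)*0.000000] = 3.110944; exercise = 0.000000; V(1,1) = max -> 3.110944
  V(0,0) = exp(-r*dt) * [p*20.152953 + (1-p)*3.110944] = 11.204507; exercise = 0.000000; V(0,0) = max -> 11.204507

Answer: Price = V(0,0) = 11.2045


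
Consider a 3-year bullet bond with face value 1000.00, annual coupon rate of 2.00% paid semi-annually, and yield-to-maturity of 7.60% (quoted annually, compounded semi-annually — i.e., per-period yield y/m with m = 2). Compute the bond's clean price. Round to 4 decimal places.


Coupon per period c = face * coupon_rate / m = 10.000000
Periods per year m = 2; per-period yield y/m = 0.038000
Number of cashflows N = 6
Cashflows (t years, CF_t, discount factor 1/(1+y/m)^(m*t), PV):
  t = 0.5000: CF_t = 10.000000, DF = 0.963391, PV = 9.633911
  t = 1.0000: CF_t = 10.000000, DF = 0.928122, PV = 9.281225
  t = 1.5000: CF_t = 10.000000, DF = 0.894145, PV = 8.941450
  t = 2.0000: CF_t = 10.000000, DF = 0.861411, PV = 8.614113
  t = 2.5000: CF_t = 10.000000, DF = 0.829876, PV = 8.298761
  t = 3.0000: CF_t = 1010.000000, DF = 0.799495, PV = 807.490186
Price P = sum_t PV_t = 852.259646

Answer: Price = 852.2596


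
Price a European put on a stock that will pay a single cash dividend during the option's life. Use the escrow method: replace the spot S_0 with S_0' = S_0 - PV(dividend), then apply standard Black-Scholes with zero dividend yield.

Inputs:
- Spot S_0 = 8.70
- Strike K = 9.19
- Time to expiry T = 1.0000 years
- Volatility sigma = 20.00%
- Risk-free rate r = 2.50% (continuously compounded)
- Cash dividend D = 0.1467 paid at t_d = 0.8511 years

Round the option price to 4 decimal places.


Answer: Price = 0.9198

Derivation:
PV(D) = D * exp(-r * t_d) = 0.1467 * 0.97894727 = 0.14361156
S_0' = S_0 - PV(D) = 8.7000 - 0.14361156 = 8.55638844
d1 = (ln(S_0'/K) + (r + sigma^2/2)*T) / (sigma*sqrt(T)) = -0.13218873
d2 = d1 - sigma*sqrt(T) = -0.33218873
exp(-rT) = 0.97530991
N(-d1) = 0.55258249; N(-d2) = 0.63012663
P = K * exp(-rT) * N(-d2) - S_0' * N(-d1) = 9.1900 * 0.97530991 * 0.63012663 - 8.55638844 * 0.55258249 = 0.9198


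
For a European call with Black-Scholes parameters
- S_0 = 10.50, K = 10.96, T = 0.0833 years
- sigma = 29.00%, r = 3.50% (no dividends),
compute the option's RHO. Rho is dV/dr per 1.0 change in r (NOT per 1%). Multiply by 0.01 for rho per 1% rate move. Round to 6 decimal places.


Answer: Rho = 0.274712

Derivation:
d1 = -0.4355934970; d2 = -0.5192925412
phi(d1) = 0.3628341702; exp(-qT) = 1.0000000000; exp(-rT) = 0.9970887459
N(d2) = 0.3017783770
Rho = K*T*exp(-rT)*N(d2) = 10.9600 * 0.0833 * 0.9970887459 * 0.3017783770 = 0.274712


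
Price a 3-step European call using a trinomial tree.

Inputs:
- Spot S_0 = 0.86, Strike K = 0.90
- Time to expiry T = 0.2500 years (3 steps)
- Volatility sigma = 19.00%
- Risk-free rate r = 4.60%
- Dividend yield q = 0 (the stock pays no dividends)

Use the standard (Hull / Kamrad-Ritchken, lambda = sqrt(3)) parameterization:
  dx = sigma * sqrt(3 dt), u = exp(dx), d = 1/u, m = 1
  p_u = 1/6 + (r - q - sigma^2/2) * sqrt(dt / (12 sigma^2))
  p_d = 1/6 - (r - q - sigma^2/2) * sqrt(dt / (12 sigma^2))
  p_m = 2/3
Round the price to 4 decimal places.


Answer: Price = V(0,0) = 0.0217

Derivation:
dt = T/N = 0.083333; dx = sigma*sqrt(3*dt) = 0.095000
u = exp(dx) = 1.099659; d = 1/u = 0.909373
p_u = 0.178925, p_m = 0.666667, p_d = 0.154408
Discount per step: exp(-r*dt) = 0.996174
Stock lattice S(k, j) with j the centered position index:
  k=0: S(0,+0) = 0.8600
  k=1: S(1,-1) = 0.7821; S(1,+0) = 0.8600; S(1,+1) = 0.9457
  k=2: S(2,-2) = 0.7112; S(2,-1) = 0.7821; S(2,+0) = 0.8600; S(2,+1) = 0.9457; S(2,+2) = 1.0400
  k=3: S(3,-3) = 0.6467; S(3,-2) = 0.7112; S(3,-1) = 0.7821; S(3,+0) = 0.8600; S(3,+1) = 0.9457; S(3,+2) = 1.0400; S(3,+3) = 1.1436
Terminal payoffs V(N, j) = max(S_T - K, 0):
  V(3,-3) = 0.000000; V(3,-2) = 0.000000; V(3,-1) = 0.000000; V(3,+0) = 0.000000; V(3,+1) = 0.045707; V(3,+2) = 0.139955; V(3,+3) = 0.243595
Backward induction: V(k, j) = exp(-r*dt) * [p_u * V(k+1, j+1) + p_m * V(k+1, j) + p_d * V(k+1, j-1)]
  V(2,-2) = exp(-r*dt) * [p_u*0.000000 + p_m*0.000000 + p_d*0.000000] = 0.000000
  V(2,-1) = exp(-r*dt) * [p_u*0.000000 + p_m*0.000000 + p_d*0.000000] = 0.000000
  V(2,+0) = exp(-r*dt) * [p_u*0.045707 + p_m*0.000000 + p_d*0.000000] = 0.008147
  V(2,+1) = exp(-r*dt) * [p_u*0.139955 + p_m*0.045707 + p_d*0.000000] = 0.055300
  V(2,+2) = exp(-r*dt) * [p_u*0.243595 + p_m*0.139955 + p_d*0.045707] = 0.143395
  V(1,-1) = exp(-r*dt) * [p_u*0.008147 + p_m*0.000000 + p_d*0.000000] = 0.001452
  V(1,+0) = exp(-r*dt) * [p_u*0.055300 + p_m*0.008147 + p_d*0.000000] = 0.015267
  V(1,+1) = exp(-r*dt) * [p_u*0.143395 + p_m*0.055300 + p_d*0.008147] = 0.063538
  V(0,+0) = exp(-r*dt) * [p_u*0.063538 + p_m*0.015267 + p_d*0.001452] = 0.021688


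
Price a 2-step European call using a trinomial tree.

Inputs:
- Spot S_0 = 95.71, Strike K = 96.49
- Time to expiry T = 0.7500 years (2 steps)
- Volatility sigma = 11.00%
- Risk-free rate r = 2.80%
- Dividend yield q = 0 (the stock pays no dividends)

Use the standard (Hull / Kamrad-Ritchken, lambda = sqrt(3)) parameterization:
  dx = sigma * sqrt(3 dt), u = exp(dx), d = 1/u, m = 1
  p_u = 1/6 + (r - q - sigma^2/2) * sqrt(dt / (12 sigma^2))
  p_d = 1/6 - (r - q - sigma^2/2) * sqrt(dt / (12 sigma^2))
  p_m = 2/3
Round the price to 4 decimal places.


Answer: Price = V(0,0) = 3.8905

Derivation:
dt = T/N = 0.375000; dx = sigma*sqrt(3*dt) = 0.116673
u = exp(dx) = 1.123751; d = 1/u = 0.889876
p_u = 0.201942, p_m = 0.666667, p_d = 0.131392
Discount per step: exp(-r*dt) = 0.989555
Stock lattice S(k, j) with j the centered position index:
  k=0: S(0,+0) = 95.7100
  k=1: S(1,-1) = 85.1701; S(1,+0) = 95.7100; S(1,+1) = 107.5543
  k=2: S(2,-2) = 75.7908; S(2,-1) = 85.1701; S(2,+0) = 95.7100; S(2,+1) = 107.5543; S(2,+2) = 120.8643
Terminal payoffs V(N, j) = max(S_T - K, 0):
  V(2,-2) = 0.000000; V(2,-1) = 0.000000; V(2,+0) = 0.000000; V(2,+1) = 11.064254; V(2,+2) = 24.374251
Backward induction: V(k, j) = exp(-r*dt) * [p_u * V(k+1, j+1) + p_m * V(k+1, j) + p_d * V(k+1, j-1)]
  V(1,-1) = exp(-r*dt) * [p_u*0.000000 + p_m*0.000000 + p_d*0.000000] = 0.000000
  V(1,+0) = exp(-r*dt) * [p_u*11.064254 + p_m*0.000000 + p_d*0.000000] = 2.210996
  V(1,+1) = exp(-r*dt) * [p_u*24.374251 + p_m*11.064254 + p_d*0.000000] = 12.169889
  V(0,+0) = exp(-r*dt) * [p_u*12.169889 + p_m*2.210996 + p_d*0.000000] = 3.890539


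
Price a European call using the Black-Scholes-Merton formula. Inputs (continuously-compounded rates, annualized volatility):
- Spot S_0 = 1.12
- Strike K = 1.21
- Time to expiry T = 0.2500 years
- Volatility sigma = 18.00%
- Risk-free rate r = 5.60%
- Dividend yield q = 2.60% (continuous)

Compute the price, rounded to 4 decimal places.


Answer: Price = 0.0130

Derivation:
d1 = (ln(S/K) + (r - q + 0.5*sigma^2) * T) / (sigma * sqrt(T)) = -0.73046305
d2 = d1 - sigma * sqrt(T) = -0.82046305
exp(-rT) = 0.98609754; exp(-qT) = 0.99352108
C = S_0 * exp(-qT) * N(d1) - K * exp(-rT) * N(d2)
N(d1) = 0.23255360; N(d2) = 0.20597609
C = 1.1200 * 0.99352108 * 0.23255360 - 1.2100 * 0.98609754 * 0.20597609 = 0.0130


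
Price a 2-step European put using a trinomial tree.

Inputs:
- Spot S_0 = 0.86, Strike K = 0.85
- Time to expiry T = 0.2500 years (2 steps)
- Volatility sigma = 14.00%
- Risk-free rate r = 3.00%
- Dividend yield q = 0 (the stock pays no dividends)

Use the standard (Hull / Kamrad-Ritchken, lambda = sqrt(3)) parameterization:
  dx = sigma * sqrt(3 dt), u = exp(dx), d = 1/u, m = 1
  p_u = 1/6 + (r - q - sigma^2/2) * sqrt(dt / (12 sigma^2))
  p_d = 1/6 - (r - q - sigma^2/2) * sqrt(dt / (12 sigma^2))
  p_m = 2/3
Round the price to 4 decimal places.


dt = T/N = 0.125000; dx = sigma*sqrt(3*dt) = 0.085732
u = exp(dx) = 1.089514; d = 1/u = 0.917840
p_u = 0.181393, p_m = 0.666667, p_d = 0.151941
Discount per step: exp(-r*dt) = 0.996257
Stock lattice S(k, j) with j the centered position index:
  k=0: S(0,+0) = 0.8600
  k=1: S(1,-1) = 0.7893; S(1,+0) = 0.8600; S(1,+1) = 0.9370
  k=2: S(2,-2) = 0.7245; S(2,-1) = 0.7893; S(2,+0) = 0.8600; S(2,+1) = 0.9370; S(2,+2) = 1.0209
Terminal payoffs V(N, j) = max(K - S_T, 0):
  V(2,-2) = 0.125510; V(2,-1) = 0.060658; V(2,+0) = 0.000000; V(2,+1) = 0.000000; V(2,+2) = 0.000000
Backward induction: V(k, j) = exp(-r*dt) * [p_u * V(k+1, j+1) + p_m * V(k+1, j) + p_d * V(k+1, j-1)]
  V(1,-1) = exp(-r*dt) * [p_u*0.000000 + p_m*0.060658 + p_d*0.125510] = 0.059286
  V(1,+0) = exp(-r*dt) * [p_u*0.000000 + p_m*0.000000 + p_d*0.060658] = 0.009182
  V(1,+1) = exp(-r*dt) * [p_u*0.000000 + p_m*0.000000 + p_d*0.000000] = 0.000000
  V(0,+0) = exp(-r*dt) * [p_u*0.000000 + p_m*0.009182 + p_d*0.059286] = 0.015073

Answer: Price = V(0,0) = 0.0151


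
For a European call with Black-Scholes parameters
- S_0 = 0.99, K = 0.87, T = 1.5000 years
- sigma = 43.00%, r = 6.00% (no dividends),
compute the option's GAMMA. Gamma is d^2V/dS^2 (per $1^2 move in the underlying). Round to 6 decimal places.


Answer: Gamma = 0.607407

Derivation:
d1 = 0.6795657968; d2 = 0.1529255021
phi(d1) = 0.3166863683; exp(-qT) = 1.0000000000; exp(-rT) = 0.9139311853
Gamma = exp(-qT) * phi(d1) / (S * sigma * sqrt(T)) = 1.0000000000 * 0.3166863683 / (0.9900 * 0.4300 * 1.2247448714) = 0.607407


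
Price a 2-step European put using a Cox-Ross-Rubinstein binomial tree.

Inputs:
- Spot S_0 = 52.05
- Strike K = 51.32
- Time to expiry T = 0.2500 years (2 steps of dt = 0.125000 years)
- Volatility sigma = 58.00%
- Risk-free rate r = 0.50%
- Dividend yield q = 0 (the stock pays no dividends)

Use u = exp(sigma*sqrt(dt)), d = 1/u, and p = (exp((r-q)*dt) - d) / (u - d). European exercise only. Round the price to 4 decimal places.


Answer: Price = V(0,0) = 5.0621

Derivation:
dt = T/N = 0.125000
u = exp(sigma*sqrt(dt)) = 1.227600; d = 1/u = 0.814598
p = (exp((r-q)*dt) - d) / (u - d) = 0.450427
Discount per step: exp(-r*dt) = 0.999375
Stock lattice S(k, i) with i counting down-moves:
  k=0: S(0,0) = 52.0500
  k=1: S(1,0) = 63.8966; S(1,1) = 42.3998
  k=2: S(2,0) = 78.4394; S(2,1) = 52.0500; S(2,2) = 34.5388
Terminal payoffs V(N, i) = max(K - S_T, 0):
  V(2,0) = 0.000000; V(2,1) = 0.000000; V(2,2) = 16.781216
Backward induction: V(k, i) = exp(-r*dt) * [p * V(k+1, i) + (1-p) * V(k+1, i+1)].
  V(1,0) = exp(-r*dt) * [p*0.000000 + (1-p)*0.000000] = 0.000000
  V(1,1) = exp(-r*dt) * [p*0.000000 + (1-p)*16.781216] = 9.216734
  V(0,0) = exp(-r*dt) * [p*0.000000 + (1-p)*9.216734] = 5.062099


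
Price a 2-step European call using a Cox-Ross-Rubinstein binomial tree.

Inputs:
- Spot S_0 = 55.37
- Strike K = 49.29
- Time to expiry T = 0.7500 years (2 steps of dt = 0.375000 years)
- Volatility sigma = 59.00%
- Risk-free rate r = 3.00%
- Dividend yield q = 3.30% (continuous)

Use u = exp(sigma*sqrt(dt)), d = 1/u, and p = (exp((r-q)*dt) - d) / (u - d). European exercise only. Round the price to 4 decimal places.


dt = T/N = 0.375000
u = exp(sigma*sqrt(dt)) = 1.435194; d = 1/u = 0.696770
p = (exp((r-q)*dt) - d) / (u - d) = 0.409122
Discount per step: exp(-r*dt) = 0.988813
Stock lattice S(k, i) with i counting down-moves:
  k=0: S(0,0) = 55.3700
  k=1: S(1,0) = 79.4667; S(1,1) = 38.5802
  k=2: S(2,0) = 114.0501; S(2,1) = 55.3700; S(2,2) = 26.8815
Terminal payoffs V(N, i) = max(S_T - K, 0):
  V(2,0) = 64.760052; V(2,1) = 6.080000; V(2,2) = 0.000000
Backward induction: V(k, i) = exp(-r*dt) * [p * V(k+1, i) + (1-p) * V(k+1, i+1)].
  V(1,0) = exp(-r*dt) * [p*64.760052 + (1-p)*6.080000] = 29.750733
  V(1,1) = exp(-r*dt) * [p*6.080000 + (1-p)*0.000000] = 2.459637
  V(0,0) = exp(-r*dt) * [p*29.750733 + (1-p)*2.459637] = 13.472610

Answer: Price = V(0,0) = 13.4726


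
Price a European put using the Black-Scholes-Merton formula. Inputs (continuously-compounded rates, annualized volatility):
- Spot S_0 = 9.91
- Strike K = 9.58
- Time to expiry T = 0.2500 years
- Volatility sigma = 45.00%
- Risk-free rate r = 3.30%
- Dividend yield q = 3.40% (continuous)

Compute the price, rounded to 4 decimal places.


d1 = (ln(S/K) + (r - q + 0.5*sigma^2) * T) / (sigma * sqrt(T)) = 0.26190781
d2 = d1 - sigma * sqrt(T) = 0.03690781
exp(-rT) = 0.99178394; exp(-qT) = 0.99153602
P = K * exp(-rT) * N(-d2) - S_0 * exp(-qT) * N(-d1)
N(-d1) = 0.39669626; N(-d2) = 0.48527926
P = 9.5800 * 0.99178394 * 0.48527926 - 9.9100 * 0.99153602 * 0.39669626 = 0.7128

Answer: Price = 0.7128


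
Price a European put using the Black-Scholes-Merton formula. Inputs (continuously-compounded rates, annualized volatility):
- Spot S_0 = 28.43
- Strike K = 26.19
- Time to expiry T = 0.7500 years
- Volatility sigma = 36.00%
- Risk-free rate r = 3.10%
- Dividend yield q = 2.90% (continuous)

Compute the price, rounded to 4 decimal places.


d1 = (ln(S/K) + (r - q + 0.5*sigma^2) * T) / (sigma * sqrt(T)) = 0.42392671
d2 = d1 - sigma * sqrt(T) = 0.11215756
exp(-rT) = 0.97701820; exp(-qT) = 0.97848483
P = K * exp(-rT) * N(-d2) - S_0 * exp(-qT) * N(-d1)
N(-d1) = 0.33580963; N(-d2) = 0.45534924
P = 26.1900 * 0.97701820 * 0.45534924 - 28.4300 * 0.97848483 * 0.33580963 = 2.3099

Answer: Price = 2.3099


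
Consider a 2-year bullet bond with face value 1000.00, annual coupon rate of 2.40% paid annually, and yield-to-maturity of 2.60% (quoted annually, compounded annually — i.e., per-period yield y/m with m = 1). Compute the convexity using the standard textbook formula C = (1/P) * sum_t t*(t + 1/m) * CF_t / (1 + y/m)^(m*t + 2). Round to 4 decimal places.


Coupon per period c = face * coupon_rate / m = 24.000000
Periods per year m = 1; per-period yield y/m = 0.026000
Number of cashflows N = 2
Cashflows (t years, CF_t, discount factor 1/(1+y/m)^(m*t), PV):
  t = 1.0000: CF_t = 24.000000, DF = 0.974659, PV = 23.391813
  t = 2.0000: CF_t = 1024.000000, DF = 0.949960, PV = 972.758950
Price P = sum_t PV_t = 996.150762
Convexity numerator sum_t t*(t + 1/m) * CF_t / (1+y/m)^(m*t + 2):
  t = 1.0000: term = 44.442569
  t = 2.0000: term = 5544.492035
Convexity = (1/P) * sum = 5588.934604 / 996.150762 = 5.610531

Answer: Convexity = 5.6105


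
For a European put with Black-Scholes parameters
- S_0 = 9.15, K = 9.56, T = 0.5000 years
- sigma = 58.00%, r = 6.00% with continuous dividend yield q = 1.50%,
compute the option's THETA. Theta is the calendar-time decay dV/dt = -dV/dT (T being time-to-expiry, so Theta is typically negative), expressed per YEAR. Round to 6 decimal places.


Answer: Theta = -1.193628

Derivation:
d1 = 0.1530426616; d2 = -0.2570792715
phi(d1) = 0.3942975068; exp(-qT) = 0.9925280548; exp(-rT) = 0.9704455335
Theta = -S*exp(-qT)*phi(d1)*sigma/(2*sqrt(T)) + r*K*exp(-rT)*N(-d2) - q*S*exp(-qT)*N(-d1)
N(-d1) = 0.4391823162; N(-d2) = 0.6014412106; sqrt(T) = 0.7071067812
Term 1 = -9.1500 * 0.9925280548 * 0.3942975068 * 0.5800 / (2 * 0.7071067812) = -1.4685911683
Term 2 = 0.0600 * 9.5600 * 0.9704455335 * 0.6014412106 = 0.3347907812
Term 3 = -0.0150 * 9.1500 * 0.9925280548 * 0.4391823162 = -0.0598273807
Theta = -1.4685911683 + (0.3347907812) + (-0.0598273807) = -1.193628


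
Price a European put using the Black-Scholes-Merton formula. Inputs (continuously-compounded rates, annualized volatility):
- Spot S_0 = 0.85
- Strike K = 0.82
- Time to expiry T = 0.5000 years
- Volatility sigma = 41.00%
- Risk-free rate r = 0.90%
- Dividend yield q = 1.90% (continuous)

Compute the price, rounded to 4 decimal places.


Answer: Price = 0.0833

Derivation:
d1 = (ln(S/K) + (r - q + 0.5*sigma^2) * T) / (sigma * sqrt(T)) = 0.25165071
d2 = d1 - sigma * sqrt(T) = -0.03826307
exp(-rT) = 0.99551011; exp(-qT) = 0.99054498
P = K * exp(-rT) * N(-d2) - S_0 * exp(-qT) * N(-d1)
N(-d1) = 0.40065553; N(-d2) = 0.51526103
P = 0.8200 * 0.99551011 * 0.51526103 - 0.8500 * 0.99054498 * 0.40065553 = 0.0833


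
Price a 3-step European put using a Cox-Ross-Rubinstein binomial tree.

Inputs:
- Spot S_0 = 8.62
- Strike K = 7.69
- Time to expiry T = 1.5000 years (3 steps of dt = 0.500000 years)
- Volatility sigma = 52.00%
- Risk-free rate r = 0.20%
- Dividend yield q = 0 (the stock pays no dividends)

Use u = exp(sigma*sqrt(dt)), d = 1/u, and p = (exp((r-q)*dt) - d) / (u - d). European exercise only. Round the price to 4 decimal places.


Answer: Price = V(0,0) = 1.7216

Derivation:
dt = T/N = 0.500000
u = exp(sigma*sqrt(dt)) = 1.444402; d = 1/u = 0.692328
p = (exp((r-q)*dt) - d) / (u - d) = 0.410428
Discount per step: exp(-r*dt) = 0.999000
Stock lattice S(k, i) with i counting down-moves:
  k=0: S(0,0) = 8.6200
  k=1: S(1,0) = 12.4507; S(1,1) = 5.9679
  k=2: S(2,0) = 17.9839; S(2,1) = 8.6200; S(2,2) = 4.1317
  k=3: S(3,0) = 25.9760; S(3,1) = 12.4507; S(3,2) = 5.9679; S(3,3) = 2.8605
Terminal payoffs V(N, i) = max(K - S_T, 0):
  V(3,0) = 0.000000; V(3,1) = 0.000000; V(3,2) = 1.722133; V(3,3) = 4.829494
Backward induction: V(k, i) = exp(-r*dt) * [p * V(k+1, i) + (1-p) * V(k+1, i+1)].
  V(2,0) = exp(-r*dt) * [p*0.000000 + (1-p)*0.000000] = 0.000000
  V(2,1) = exp(-r*dt) * [p*0.000000 + (1-p)*1.722133] = 1.014306
  V(2,2) = exp(-r*dt) * [p*1.722133 + (1-p)*4.829494] = 3.550593
  V(1,0) = exp(-r*dt) * [p*0.000000 + (1-p)*1.014306] = 0.597408
  V(1,1) = exp(-r*dt) * [p*1.014306 + (1-p)*3.550593] = 2.507121
  V(0,0) = exp(-r*dt) * [p*0.597408 + (1-p)*2.507121] = 1.721598


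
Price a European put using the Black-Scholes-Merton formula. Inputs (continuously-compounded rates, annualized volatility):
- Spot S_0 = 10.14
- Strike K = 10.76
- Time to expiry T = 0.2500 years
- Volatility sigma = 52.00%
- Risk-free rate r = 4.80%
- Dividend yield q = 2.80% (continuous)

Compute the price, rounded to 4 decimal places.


d1 = (ln(S/K) + (r - q + 0.5*sigma^2) * T) / (sigma * sqrt(T)) = -0.07902906
d2 = d1 - sigma * sqrt(T) = -0.33902906
exp(-rT) = 0.98807171; exp(-qT) = 0.99302444
P = K * exp(-rT) * N(-d2) - S_0 * exp(-qT) * N(-d1)
N(-d1) = 0.53149525; N(-d2) = 0.63270608
P = 10.7600 * 0.98807171 * 0.63270608 - 10.1400 * 0.99302444 * 0.53149525 = 1.3749

Answer: Price = 1.3749


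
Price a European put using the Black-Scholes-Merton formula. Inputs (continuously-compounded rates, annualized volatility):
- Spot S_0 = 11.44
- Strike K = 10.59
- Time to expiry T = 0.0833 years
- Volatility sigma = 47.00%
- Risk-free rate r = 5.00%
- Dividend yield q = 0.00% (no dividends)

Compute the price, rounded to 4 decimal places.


Answer: Price = 0.2511

Derivation:
d1 = (ln(S/K) + (r - q + 0.5*sigma^2) * T) / (sigma * sqrt(T)) = 0.66768297
d2 = d1 - sigma * sqrt(T) = 0.53203279
exp(-rT) = 0.99584366; exp(-qT) = 1.00000000
P = K * exp(-rT) * N(-d2) - S_0 * exp(-qT) * N(-d1)
N(-d1) = 0.25216799; N(-d2) = 0.29735164
P = 10.5900 * 0.99584366 * 0.29735164 - 11.4400 * 1.00000000 * 0.25216799 = 0.2511


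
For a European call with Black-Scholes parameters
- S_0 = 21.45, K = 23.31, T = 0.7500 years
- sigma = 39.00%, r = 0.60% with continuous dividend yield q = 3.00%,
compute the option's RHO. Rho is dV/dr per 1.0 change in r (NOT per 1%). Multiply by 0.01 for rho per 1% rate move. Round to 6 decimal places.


Answer: Rho = 5.565043

Derivation:
d1 = -0.1306301103; d2 = -0.4683800178
phi(d1) = 0.3955529395; exp(-qT) = 0.9777512372; exp(-rT) = 0.9955101098
N(d2) = 0.3197564276
Rho = K*T*exp(-rT)*N(d2) = 23.3100 * 0.7500 * 0.9955101098 * 0.3197564276 = 5.565043


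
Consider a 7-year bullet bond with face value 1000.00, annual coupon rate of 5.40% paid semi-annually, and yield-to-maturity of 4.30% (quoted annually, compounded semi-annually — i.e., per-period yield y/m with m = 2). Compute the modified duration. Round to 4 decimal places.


Coupon per period c = face * coupon_rate / m = 27.000000
Periods per year m = 2; per-period yield y/m = 0.021500
Number of cashflows N = 14
Cashflows (t years, CF_t, discount factor 1/(1+y/m)^(m*t), PV):
  t = 0.5000: CF_t = 27.000000, DF = 0.978953, PV = 26.431718
  t = 1.0000: CF_t = 27.000000, DF = 0.958348, PV = 25.875397
  t = 1.5000: CF_t = 27.000000, DF = 0.938177, PV = 25.330785
  t = 2.0000: CF_t = 27.000000, DF = 0.918431, PV = 24.797636
  t = 2.5000: CF_t = 27.000000, DF = 0.899100, PV = 24.275708
  t = 3.0000: CF_t = 27.000000, DF = 0.880177, PV = 23.764766
  t = 3.5000: CF_t = 27.000000, DF = 0.861651, PV = 23.264577
  t = 4.0000: CF_t = 27.000000, DF = 0.843515, PV = 22.774917
  t = 4.5000: CF_t = 27.000000, DF = 0.825762, PV = 22.295562
  t = 5.0000: CF_t = 27.000000, DF = 0.808381, PV = 21.826297
  t = 5.5000: CF_t = 27.000000, DF = 0.791367, PV = 21.366908
  t = 6.0000: CF_t = 27.000000, DF = 0.774711, PV = 20.917189
  t = 6.5000: CF_t = 27.000000, DF = 0.758405, PV = 20.476935
  t = 7.0000: CF_t = 1027.000000, DF = 0.742442, PV = 762.488416
Price P = sum_t PV_t = 1065.886810
First compute Macaulay numerator sum_t t * PV_t:
  t * PV_t at t = 0.5000: 13.215859
  t * PV_t at t = 1.0000: 25.875397
  t * PV_t at t = 1.5000: 37.996178
  t * PV_t at t = 2.0000: 49.595272
  t * PV_t at t = 2.5000: 60.689271
  t * PV_t at t = 3.0000: 71.294297
  t * PV_t at t = 3.5000: 81.426021
  t * PV_t at t = 4.0000: 91.099667
  t * PV_t at t = 4.5000: 100.330029
  t * PV_t at t = 5.0000: 109.131483
  t * PV_t at t = 5.5000: 117.517995
  t * PV_t at t = 6.0000: 125.503132
  t * PV_t at t = 6.5000: 133.100074
  t * PV_t at t = 7.0000: 5337.418911
Macaulay duration D = 6354.193586 / 1065.886810 = 5.961415
Modified duration = D / (1 + y/m) = 5.961415 / (1 + 0.021500) = 5.835942

Answer: Modified duration = 5.8359


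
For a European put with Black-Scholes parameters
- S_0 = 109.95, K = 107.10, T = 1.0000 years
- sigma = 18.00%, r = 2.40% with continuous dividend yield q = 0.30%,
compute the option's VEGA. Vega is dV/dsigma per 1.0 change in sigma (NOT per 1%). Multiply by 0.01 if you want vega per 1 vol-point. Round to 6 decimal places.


d1 = 0.3525707753; d2 = 0.1725707753
phi(d1) = 0.3749016294; exp(-qT) = 0.9970044955; exp(-rT) = 0.9762857098
Vega = S * exp(-qT) * phi(d1) * sqrt(T) = 109.9500 * 0.9970044955 * 0.3749016294 * 1.0000000000 = 41.096958

Answer: Vega = 41.096958


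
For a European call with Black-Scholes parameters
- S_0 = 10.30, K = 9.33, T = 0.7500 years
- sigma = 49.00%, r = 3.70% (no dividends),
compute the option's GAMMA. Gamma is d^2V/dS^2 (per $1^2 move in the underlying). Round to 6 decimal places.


Answer: Gamma = 0.080116

Derivation:
d1 = 0.5106518920; d2 = 0.0862994442
phi(d1) = 0.3501753638; exp(-qT) = 1.0000000000; exp(-rT) = 0.9726314943
Gamma = exp(-qT) * phi(d1) / (S * sigma * sqrt(T)) = 1.0000000000 * 0.3501753638 / (10.3000 * 0.4900 * 0.8660254038) = 0.080116


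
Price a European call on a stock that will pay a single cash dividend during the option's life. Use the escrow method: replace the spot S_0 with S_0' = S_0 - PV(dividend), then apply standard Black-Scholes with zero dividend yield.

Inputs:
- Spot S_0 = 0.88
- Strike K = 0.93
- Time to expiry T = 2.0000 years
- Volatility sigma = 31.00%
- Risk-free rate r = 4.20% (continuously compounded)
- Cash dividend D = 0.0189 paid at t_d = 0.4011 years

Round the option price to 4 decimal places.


PV(D) = D * exp(-r * t_d) = 0.0189 * 0.98329490 = 0.01858427
S_0' = S_0 - PV(D) = 0.8800 - 0.01858427 = 0.86141573
d1 = (ln(S_0'/K) + (r + sigma^2/2)*T) / (sigma*sqrt(T)) = 0.23606564
d2 = d1 - sigma*sqrt(T) = -0.20234056
exp(-rT) = 0.91943126
N(d1) = 0.59330913; N(d2) = 0.41982525
C = S_0' * N(d1) - K * exp(-rT) * N(d2) = 0.86141573 * 0.59330913 - 0.9300 * 0.91943126 * 0.41982525 = 0.1521

Answer: Price = 0.1521


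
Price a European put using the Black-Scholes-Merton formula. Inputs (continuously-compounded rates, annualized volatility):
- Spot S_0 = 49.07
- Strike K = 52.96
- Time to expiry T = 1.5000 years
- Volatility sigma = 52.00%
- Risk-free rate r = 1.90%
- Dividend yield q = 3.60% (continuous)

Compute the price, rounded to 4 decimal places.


d1 = (ln(S/K) + (r - q + 0.5*sigma^2) * T) / (sigma * sqrt(T)) = 0.15860593
d2 = d1 - sigma * sqrt(T) = -0.47826140
exp(-rT) = 0.97190229; exp(-qT) = 0.94743211
P = K * exp(-rT) * N(-d2) - S_0 * exp(-qT) * N(-d1)
N(-d1) = 0.43698968; N(-d2) = 0.68376792
P = 52.9600 * 0.97190229 * 0.68376792 - 49.0700 * 0.94743211 * 0.43698968 = 14.8790

Answer: Price = 14.8790


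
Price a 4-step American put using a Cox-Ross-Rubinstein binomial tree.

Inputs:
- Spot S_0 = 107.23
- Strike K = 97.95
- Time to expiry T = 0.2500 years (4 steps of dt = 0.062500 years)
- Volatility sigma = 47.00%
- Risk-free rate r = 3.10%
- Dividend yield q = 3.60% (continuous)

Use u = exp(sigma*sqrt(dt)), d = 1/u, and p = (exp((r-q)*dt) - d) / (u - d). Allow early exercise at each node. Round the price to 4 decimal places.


Answer: Price = V(0,0) = 6.1053

Derivation:
dt = T/N = 0.062500
u = exp(sigma*sqrt(dt)) = 1.124682; d = 1/u = 0.889141
p = (exp((r-q)*dt) - d) / (u - d) = 0.469332
Discount per step: exp(-r*dt) = 0.998064
Stock lattice S(k, i) with i counting down-moves:
  k=0: S(0,0) = 107.2300
  k=1: S(1,0) = 120.5996; S(1,1) = 95.3425
  k=2: S(2,0) = 135.6362; S(2,1) = 107.2300; S(2,2) = 84.7729
  k=3: S(3,0) = 152.5475; S(3,1) = 120.5996; S(3,2) = 95.3425; S(3,3) = 75.3750
  k=4: S(4,0) = 171.5674; S(4,1) = 135.6362; S(4,2) = 107.2300; S(4,3) = 84.7729; S(4,4) = 67.0190
Terminal payoffs V(N, i) = max(K - S_T, 0):
  V(4,0) = 0.000000; V(4,1) = 0.000000; V(4,2) = 0.000000; V(4,3) = 13.177088; V(4,4) = 30.931007
Backward induction: V(k, i) = exp(-r*dt) * [p * V(k+1, i) + (1-p) * V(k+1, i+1)]; then take max(V_cont, immediate exercise) for American.
  V(3,0) = exp(-r*dt) * [p*0.000000 + (1-p)*0.000000] = 0.000000; exercise = 0.000000; V(3,0) = max -> 0.000000
  V(3,1) = exp(-r*dt) * [p*0.000000 + (1-p)*0.000000] = 0.000000; exercise = 0.000000; V(3,1) = max -> 0.000000
  V(3,2) = exp(-r*dt) * [p*0.000000 + (1-p)*13.177088] = 6.979121; exercise = 2.607463; V(3,2) = max -> 6.979121
  V(3,3) = exp(-r*dt) * [p*13.177088 + (1-p)*30.931007] = 22.554778; exercise = 22.574969; V(3,3) = max -> 22.574969
  V(2,0) = exp(-r*dt) * [p*0.000000 + (1-p)*0.000000] = 0.000000; exercise = 0.000000; V(2,0) = max -> 0.000000
  V(2,1) = exp(-r*dt) * [p*0.000000 + (1-p)*6.979121] = 3.696426; exercise = 0.000000; V(2,1) = max -> 3.696426
  V(2,2) = exp(-r*dt) * [p*6.979121 + (1-p)*22.574969] = 15.225806; exercise = 13.177088; V(2,2) = max -> 15.225806
  V(1,0) = exp(-r*dt) * [p*0.000000 + (1-p)*3.696426] = 1.957777; exercise = 0.000000; V(1,0) = max -> 1.957777
  V(1,1) = exp(-r*dt) * [p*3.696426 + (1-p)*15.225806] = 9.795699; exercise = 2.607463; V(1,1) = max -> 9.795699
  V(0,0) = exp(-r*dt) * [p*1.957777 + (1-p)*9.795699] = 6.105269; exercise = 0.000000; V(0,0) = max -> 6.105269


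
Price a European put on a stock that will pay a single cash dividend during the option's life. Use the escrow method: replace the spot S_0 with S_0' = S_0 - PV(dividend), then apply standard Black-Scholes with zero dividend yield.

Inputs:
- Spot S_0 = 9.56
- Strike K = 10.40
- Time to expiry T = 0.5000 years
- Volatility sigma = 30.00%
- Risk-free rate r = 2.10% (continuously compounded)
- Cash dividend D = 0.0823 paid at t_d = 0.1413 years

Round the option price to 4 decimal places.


PV(D) = D * exp(-r * t_d) = 0.0823 * 0.99703710 = 0.08205615
S_0' = S_0 - PV(D) = 9.5600 - 0.08205615 = 9.47794385
d1 = (ln(S_0'/K) + (r + sigma^2/2)*T) / (sigma*sqrt(T)) = -0.28208096
d2 = d1 - sigma*sqrt(T) = -0.49421299
exp(-rT) = 0.98955493
N(-d1) = 0.61105928; N(-d2) = 0.68942212
P = K * exp(-rT) * N(-d2) - S_0' * N(-d1) = 10.4000 * 0.98955493 * 0.68942212 - 9.47794385 * 0.61105928 = 1.3035

Answer: Price = 1.3035
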